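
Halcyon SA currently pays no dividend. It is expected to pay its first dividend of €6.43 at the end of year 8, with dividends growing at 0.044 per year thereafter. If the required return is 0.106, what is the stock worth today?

€51.23

Deferred-dividend DDM. At t=7 the remaining stream is a growing perpetuity with first payment D_8 = 6.43.
V_7 = D_8/(r−g) = 6.43/(0.106−0.044) = 103.7097
P₀ = V_7/(1+r)^7 = 103.7097/(1+0.106)^7 = 51.2311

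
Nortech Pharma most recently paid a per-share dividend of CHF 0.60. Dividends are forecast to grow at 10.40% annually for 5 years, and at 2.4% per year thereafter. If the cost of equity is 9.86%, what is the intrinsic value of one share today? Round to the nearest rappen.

CHF 11.48

Two-stage DDM. Project D₁…D_5 at 0.104, terminal growth 0.024, discount at r = 0.0986.
D_1 = 0.6624
D_2 = 0.7313
D_3 = 0.8073
D_4 = 0.8913
D_5 = 0.9840
Terminal value at t=5: TV = D_6/(r−g) = 1.0076/(0.0986−0.024) = 13.5070
P₀ = 0.6624/(1+0.0986)^1 + 0.7313/(1+0.0986)^2 + 0.8073/(1+0.0986)^3 + 0.8913/(1+0.0986)^4 + 0.9840/(1+0.0986)^5 + 13.5070/(1+0.0986)^5 = 11.4849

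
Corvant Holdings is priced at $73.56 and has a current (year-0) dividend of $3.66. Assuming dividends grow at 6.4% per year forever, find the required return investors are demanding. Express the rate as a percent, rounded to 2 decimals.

Rearranging the constant-growth DDM: r = D₁/P₀ + g.
D₁ = 3.66 × (1 + 0.064) = 3.8942.
r = 3.8942 / 73.56 + 0.064 = 0.05294 + 0.064 = 0.11694

11.69%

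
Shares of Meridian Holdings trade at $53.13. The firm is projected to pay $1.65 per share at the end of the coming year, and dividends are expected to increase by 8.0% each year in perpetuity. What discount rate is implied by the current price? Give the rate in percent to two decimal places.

11.11%

Rearranging the constant-growth DDM: r = D₁/P₀ + g.
r = 1.6500 / 53.13 + 0.08 = 0.03106 + 0.08 = 0.11106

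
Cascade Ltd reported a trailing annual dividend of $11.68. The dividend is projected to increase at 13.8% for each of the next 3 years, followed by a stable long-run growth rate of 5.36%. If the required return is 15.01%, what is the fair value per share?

$157.85

Two-stage DDM. Project D₁…D_3 at 0.138, terminal growth 0.0536, discount at r = 0.1501.
D_1 = 13.2918
D_2 = 15.1261
D_3 = 17.2135
Terminal value at t=3: TV = D_4/(r−g) = 18.1362/(0.1501−0.0536) = 187.9395
P₀ = 13.2918/(1+0.1501)^1 + 15.1261/(1+0.1501)^2 + 17.2135/(1+0.1501)^3 + 187.9395/(1+0.1501)^3 = 157.8489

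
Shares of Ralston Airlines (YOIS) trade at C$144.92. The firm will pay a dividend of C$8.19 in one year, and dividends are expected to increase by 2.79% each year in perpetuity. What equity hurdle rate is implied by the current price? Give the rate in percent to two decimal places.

Rearranging the constant-growth DDM: r = D₁/P₀ + g.
r = 8.1900 / 144.92 + 0.0279 = 0.05651 + 0.0279 = 0.08441

8.44%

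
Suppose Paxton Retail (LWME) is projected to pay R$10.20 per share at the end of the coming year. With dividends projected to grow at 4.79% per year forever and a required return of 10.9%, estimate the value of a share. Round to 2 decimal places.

Gordon growth model: P₀ = D₁/(r − g), with D₁ = 10.20 given directly.
P₀ = 10.2000 / (0.109 − 0.0479) = 10.2000 / 0.0611 = 166.9394

R$166.94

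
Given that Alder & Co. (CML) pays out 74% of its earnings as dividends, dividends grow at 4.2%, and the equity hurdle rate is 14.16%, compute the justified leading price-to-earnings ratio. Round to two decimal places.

Justified leading P/E = b/(r−g) = 0.74/(0.1416−0.042) = 7.4297

7.43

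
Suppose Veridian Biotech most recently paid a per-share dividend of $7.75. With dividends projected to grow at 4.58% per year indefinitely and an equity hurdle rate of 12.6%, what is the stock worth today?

$101.06

Gordon growth model: P₀ = D₁/(r − g). D₁ = 7.75 × (1 + 0.0458) = 8.1050.
P₀ = 8.1050 / (0.126 − 0.0458) = 8.1050 / 0.0802 = 101.0592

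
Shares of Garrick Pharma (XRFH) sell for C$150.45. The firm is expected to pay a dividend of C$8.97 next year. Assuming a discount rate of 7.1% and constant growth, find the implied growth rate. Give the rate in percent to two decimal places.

From P₀ = D₁/(r − g), the implied growth is g = r − D₁/P₀.
g = 0.071 − 8.97/150.45 = 0.071 − 0.05962 = 0.01138

1.14%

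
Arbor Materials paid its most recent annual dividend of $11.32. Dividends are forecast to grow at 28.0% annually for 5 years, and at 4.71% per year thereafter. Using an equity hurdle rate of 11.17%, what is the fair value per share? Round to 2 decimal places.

$459.41

Two-stage DDM. Project D₁…D_5 at 0.28, terminal growth 0.0471, discount at r = 0.1117.
D_1 = 14.4896
D_2 = 18.5467
D_3 = 23.7398
D_4 = 30.3869
D_5 = 38.8952
Terminal value at t=5: TV = D_6/(r−g) = 40.7272/(0.1117−0.0471) = 630.4518
P₀ = 14.4896/(1+0.1117)^1 + 18.5467/(1+0.1117)^2 + 23.7398/(1+0.1117)^3 + 30.3869/(1+0.1117)^4 + 38.8952/(1+0.1117)^5 + 630.4518/(1+0.1117)^5 = 459.4111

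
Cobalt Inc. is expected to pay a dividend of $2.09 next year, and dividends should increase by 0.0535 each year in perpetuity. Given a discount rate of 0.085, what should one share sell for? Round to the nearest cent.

$66.35

Gordon growth model: P₀ = D₁/(r − g), with D₁ = 2.09 given directly.
P₀ = 2.0900 / (0.085 − 0.0535) = 2.0900 / 0.0315 = 66.3492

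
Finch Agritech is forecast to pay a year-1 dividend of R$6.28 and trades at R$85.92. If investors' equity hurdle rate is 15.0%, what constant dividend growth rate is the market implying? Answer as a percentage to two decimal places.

From P₀ = D₁/(r − g), the implied growth is g = r − D₁/P₀.
g = 0.15 − 6.28/85.92 = 0.15 − 0.07309 = 0.07691

7.69%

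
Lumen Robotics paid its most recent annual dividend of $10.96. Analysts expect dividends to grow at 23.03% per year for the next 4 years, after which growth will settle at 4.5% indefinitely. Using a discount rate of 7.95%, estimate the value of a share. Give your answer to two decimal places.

Two-stage DDM. Project D₁…D_4 at 0.2303, terminal growth 0.045, discount at r = 0.0795.
D_1 = 13.4841
D_2 = 16.5895
D_3 = 20.4100
D_4 = 25.1105
Terminal value at t=4: TV = D_5/(r−g) = 26.2404/(0.0795−0.045) = 760.5922
P₀ = 13.4841/(1+0.0795)^1 + 16.5895/(1+0.0795)^2 + 20.4100/(1+0.0795)^3 + 25.1105/(1+0.0795)^4 + 760.5922/(1+0.0795)^4 = 621.5373

$621.54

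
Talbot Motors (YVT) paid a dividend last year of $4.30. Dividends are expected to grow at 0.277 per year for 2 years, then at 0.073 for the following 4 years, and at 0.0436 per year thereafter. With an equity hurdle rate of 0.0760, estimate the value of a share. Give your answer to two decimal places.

Three-stage DDM. Project D₁…D_6; terminal Gordon value at t=6 with g = 0.0436; discount at r = 0.076.
D_1 = 5.4911
D_2 = 7.0121
D_3 = 7.5240
D_4 = 8.0733
D_5 = 8.6626
D_6 = 9.2950
TV_6 = 9.7003/(0.076−0.0436) = 299.3906
P₀ = Σ Dₜ/(1+r)ᵗ + TV_6/(1+r)^6 = 228.1320

$228.13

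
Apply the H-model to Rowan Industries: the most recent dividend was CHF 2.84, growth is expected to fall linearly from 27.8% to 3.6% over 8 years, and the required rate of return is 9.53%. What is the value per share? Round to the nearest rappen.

CHF 95.98

H-model: P₀ = D₀[(1+g_L) + H(g_S−g_L)]/(r−g_L), with H = 8/2 = 4.
P₀ = 2.84 × [(1+0.036) + 4×(0.278−0.036)] / (0.0953−0.036)
   = 2.84 × 2.0040 / 0.0593 = 95.9757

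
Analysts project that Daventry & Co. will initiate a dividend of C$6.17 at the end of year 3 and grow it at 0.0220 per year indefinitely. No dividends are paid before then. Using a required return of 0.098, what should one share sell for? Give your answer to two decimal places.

Deferred-dividend DDM. At t=2 the remaining stream is a growing perpetuity with first payment D_3 = 6.17.
V_2 = D_3/(r−g) = 6.17/(0.098−0.022) = 81.1842
P₀ = V_2/(1+r)^2 = 81.1842/(1+0.098)^2 = 67.3390

C$67.34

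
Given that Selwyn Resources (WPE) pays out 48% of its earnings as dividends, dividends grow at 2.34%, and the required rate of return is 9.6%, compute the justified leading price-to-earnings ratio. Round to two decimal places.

6.61

Justified leading P/E = b/(r−g) = 0.48/(0.096−0.0234) = 6.6116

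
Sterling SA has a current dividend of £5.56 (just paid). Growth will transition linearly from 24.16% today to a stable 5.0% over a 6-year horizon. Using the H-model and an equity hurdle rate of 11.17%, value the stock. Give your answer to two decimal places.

H-model: P₀ = D₀[(1+g_L) + H(g_S−g_L)]/(r−g_L), with H = 6/2 = 3.
P₀ = 5.56 × [(1+0.05) + 3×(0.2416−0.05)] / (0.1117−0.05)
   = 5.56 × 1.6248 / 0.0617 = 146.4163

£146.42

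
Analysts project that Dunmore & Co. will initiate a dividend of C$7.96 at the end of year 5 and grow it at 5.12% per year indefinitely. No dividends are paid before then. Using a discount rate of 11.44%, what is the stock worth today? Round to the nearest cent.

Deferred-dividend DDM. At t=4 the remaining stream is a growing perpetuity with first payment D_5 = 7.96.
V_4 = D_5/(r−g) = 7.96/(0.1144−0.0512) = 125.9494
P₀ = V_4/(1+r)^4 = 125.9494/(1+0.1144)^4 = 81.6642

C$81.66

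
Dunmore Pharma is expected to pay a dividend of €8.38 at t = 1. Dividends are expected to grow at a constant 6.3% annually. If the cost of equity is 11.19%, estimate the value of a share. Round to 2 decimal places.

€171.37

Gordon growth model: P₀ = D₁/(r − g), with D₁ = 8.38 given directly.
P₀ = 8.3800 / (0.1119 − 0.063) = 8.3800 / 0.0489 = 171.3701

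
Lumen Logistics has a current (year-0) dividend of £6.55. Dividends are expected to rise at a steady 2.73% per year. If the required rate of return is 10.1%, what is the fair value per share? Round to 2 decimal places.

£91.30

Gordon growth model: P₀ = D₁/(r − g). D₁ = 6.55 × (1 + 0.0273) = 6.7288.
P₀ = 6.7288 / (0.101 − 0.0273) = 6.7288 / 0.0737 = 91.3001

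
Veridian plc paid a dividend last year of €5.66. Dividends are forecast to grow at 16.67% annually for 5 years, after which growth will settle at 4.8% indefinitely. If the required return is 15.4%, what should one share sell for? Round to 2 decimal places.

€88.36

Two-stage DDM. Project D₁…D_5 at 0.1667, terminal growth 0.048, discount at r = 0.154.
D_1 = 6.6035
D_2 = 7.7043
D_3 = 8.9886
D_4 = 10.4870
D_5 = 12.2352
Terminal value at t=5: TV = D_6/(r−g) = 12.8225/(0.154−0.048) = 120.9673
P₀ = 6.6035/(1+0.154)^1 + 7.7043/(1+0.154)^2 + 8.9886/(1+0.154)^3 + 10.4870/(1+0.154)^4 + 12.2352/(1+0.154)^5 + 120.9673/(1+0.154)^5 = 88.3551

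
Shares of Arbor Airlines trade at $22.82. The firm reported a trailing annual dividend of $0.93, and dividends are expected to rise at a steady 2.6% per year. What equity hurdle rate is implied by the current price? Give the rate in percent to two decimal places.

6.78%

Rearranging the constant-growth DDM: r = D₁/P₀ + g.
D₁ = 0.93 × (1 + 0.026) = 0.9542.
r = 0.9542 / 22.82 + 0.026 = 0.04181 + 0.026 = 0.06781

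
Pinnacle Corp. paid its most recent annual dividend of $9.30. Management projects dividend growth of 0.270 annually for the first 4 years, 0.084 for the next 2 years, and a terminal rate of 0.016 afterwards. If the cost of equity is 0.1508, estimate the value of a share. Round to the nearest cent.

Three-stage DDM. Project D₁…D_6; terminal Gordon value at t=6 with g = 0.016; discount at r = 0.1508.
D_1 = 11.8110
D_2 = 15.0000
D_3 = 19.0500
D_4 = 24.1935
D_5 = 26.2257
D_6 = 28.4287
TV_6 = 28.8835/(0.1508−0.016) = 214.2694
P₀ = Σ Dₜ/(1+r)ᵗ + TV_6/(1+r)^6 = 165.3652

$165.37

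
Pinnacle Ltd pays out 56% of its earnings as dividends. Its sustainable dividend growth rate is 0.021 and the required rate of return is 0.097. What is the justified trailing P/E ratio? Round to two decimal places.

7.52

Justified trailing P/E = b(1+g)/(r−g) = 0.56×(1+0.021)/(0.097−0.021) = 7.5232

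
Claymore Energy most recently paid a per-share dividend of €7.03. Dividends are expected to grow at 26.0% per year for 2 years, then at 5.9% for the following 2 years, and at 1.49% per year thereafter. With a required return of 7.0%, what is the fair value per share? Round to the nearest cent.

€213.11

Three-stage DDM. Project D₁…D_4; terminal Gordon value at t=4 with g = 0.0149; discount at r = 0.07.
D_1 = 8.8578
D_2 = 11.1608
D_3 = 11.8193
D_4 = 12.5167
TV_4 = 12.7032/(0.07−0.0149) = 230.5473
P₀ = Σ Dₜ/(1+r)ᵗ + TV_4/(1+r)^4 = 213.1070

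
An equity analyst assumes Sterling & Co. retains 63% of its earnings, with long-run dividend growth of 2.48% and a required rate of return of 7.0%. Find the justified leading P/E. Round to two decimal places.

8.19

Payout ratio b = 1 − 0.63 = 0.37.
Justified leading P/E = b/(r−g) = 0.37/(0.07−0.0248) = 8.1858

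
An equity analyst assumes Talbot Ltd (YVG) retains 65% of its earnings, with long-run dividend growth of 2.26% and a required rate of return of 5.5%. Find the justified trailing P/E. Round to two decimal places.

Payout ratio b = 1 − 0.65 = 0.35.
Justified trailing P/E = b(1+g)/(r−g) = 0.35×(1+0.0226)/(0.055−0.0226) = 11.0466

11.05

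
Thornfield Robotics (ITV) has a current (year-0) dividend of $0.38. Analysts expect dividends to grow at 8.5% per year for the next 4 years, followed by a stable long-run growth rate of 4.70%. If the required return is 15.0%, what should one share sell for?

$4.38

Two-stage DDM. Project D₁…D_4 at 0.085, terminal growth 0.047, discount at r = 0.15.
D_1 = 0.4123
D_2 = 0.4473
D_3 = 0.4854
D_4 = 0.5266
Terminal value at t=4: TV = D_5/(r−g) = 0.5514/(0.15−0.047) = 5.3532
P₀ = 0.4123/(1+0.15)^1 + 0.4473/(1+0.15)^2 + 0.4854/(1+0.15)^3 + 0.5266/(1+0.15)^4 + 5.3532/(1+0.15)^4 = 4.3777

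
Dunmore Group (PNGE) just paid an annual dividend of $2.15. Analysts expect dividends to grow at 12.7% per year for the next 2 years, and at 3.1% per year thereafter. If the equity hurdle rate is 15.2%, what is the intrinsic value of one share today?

Two-stage DDM. Project D₁…D_2 at 0.127, terminal growth 0.031, discount at r = 0.152.
D_1 = 2.4230
D_2 = 2.7308
Terminal value at t=2: TV = D_3/(r−g) = 2.8154/(0.152−0.031) = 23.2680
P₀ = 2.4230/(1+0.152)^1 + 2.7308/(1+0.152)^2 + 23.2680/(1+0.152)^2 = 21.6940

$21.69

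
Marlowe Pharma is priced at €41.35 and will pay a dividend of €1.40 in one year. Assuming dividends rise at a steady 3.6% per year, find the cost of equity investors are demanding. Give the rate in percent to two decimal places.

6.99%

Rearranging the constant-growth DDM: r = D₁/P₀ + g.
r = 1.4000 / 41.35 + 0.036 = 0.03386 + 0.036 = 0.06986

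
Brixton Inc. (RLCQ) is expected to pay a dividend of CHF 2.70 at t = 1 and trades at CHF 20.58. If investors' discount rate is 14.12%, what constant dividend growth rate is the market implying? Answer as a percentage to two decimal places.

1.00%

From P₀ = D₁/(r − g), the implied growth is g = r − D₁/P₀.
g = 0.1412 − 2.70/20.58 = 0.1412 − 0.13120 = 0.01000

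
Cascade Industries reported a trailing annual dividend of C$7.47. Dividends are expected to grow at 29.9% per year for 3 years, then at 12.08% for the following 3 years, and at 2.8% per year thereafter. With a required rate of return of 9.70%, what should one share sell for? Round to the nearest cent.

Three-stage DDM. Project D₁…D_6; terminal Gordon value at t=6 with g = 0.028; discount at r = 0.097.
D_1 = 9.7035
D_2 = 12.6049
D_3 = 16.3737
D_4 = 18.3517
D_5 = 20.5686
D_6 = 23.0533
TV_6 = 23.6988/(0.097−0.028) = 343.4602
P₀ = Σ Dₜ/(1+r)ᵗ + TV_6/(1+r)^6 = 267.6474

C$267.65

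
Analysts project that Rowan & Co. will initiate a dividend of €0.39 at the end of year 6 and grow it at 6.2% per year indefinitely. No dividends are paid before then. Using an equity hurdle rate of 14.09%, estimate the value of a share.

€2.56

Deferred-dividend DDM. At t=5 the remaining stream is a growing perpetuity with first payment D_6 = 0.39.
V_5 = D_6/(r−g) = 0.39/(0.1409−0.062) = 4.9430
P₀ = V_5/(1+r)^5 = 4.9430/(1+0.1409)^5 = 2.5571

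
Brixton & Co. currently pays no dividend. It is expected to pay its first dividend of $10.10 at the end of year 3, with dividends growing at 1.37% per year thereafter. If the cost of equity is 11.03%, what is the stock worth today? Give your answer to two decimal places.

$84.81

Deferred-dividend DDM. At t=2 the remaining stream is a growing perpetuity with first payment D_3 = 10.10.
V_2 = D_3/(r−g) = 10.10/(0.1103−0.0137) = 104.5549
P₀ = V_2/(1+r)^2 = 104.5549/(1+0.1103)^2 = 84.8132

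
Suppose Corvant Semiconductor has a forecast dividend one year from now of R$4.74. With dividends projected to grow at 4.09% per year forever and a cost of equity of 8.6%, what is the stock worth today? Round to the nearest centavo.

R$105.10

Gordon growth model: P₀ = D₁/(r − g), with D₁ = 4.74 given directly.
P₀ = 4.7400 / (0.086 − 0.0409) = 4.7400 / 0.0451 = 105.0998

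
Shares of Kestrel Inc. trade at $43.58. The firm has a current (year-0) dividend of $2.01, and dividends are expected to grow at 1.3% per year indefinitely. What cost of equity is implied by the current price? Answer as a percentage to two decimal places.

Rearranging the constant-growth DDM: r = D₁/P₀ + g.
D₁ = 2.01 × (1 + 0.013) = 2.0361.
r = 2.0361 / 43.58 + 0.013 = 0.04672 + 0.013 = 0.05972

5.97%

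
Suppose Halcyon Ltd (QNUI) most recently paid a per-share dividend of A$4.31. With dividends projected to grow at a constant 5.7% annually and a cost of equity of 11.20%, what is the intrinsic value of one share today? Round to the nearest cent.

A$82.83

Gordon growth model: P₀ = D₁/(r − g). D₁ = 4.31 × (1 + 0.057) = 4.5557.
P₀ = 4.5557 / (0.112 − 0.057) = 4.5557 / 0.055 = 82.8304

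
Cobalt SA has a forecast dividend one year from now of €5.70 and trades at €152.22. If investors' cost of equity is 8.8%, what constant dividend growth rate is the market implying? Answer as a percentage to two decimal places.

From P₀ = D₁/(r − g), the implied growth is g = r − D₁/P₀.
g = 0.088 − 5.70/152.22 = 0.088 − 0.03745 = 0.05055

5.06%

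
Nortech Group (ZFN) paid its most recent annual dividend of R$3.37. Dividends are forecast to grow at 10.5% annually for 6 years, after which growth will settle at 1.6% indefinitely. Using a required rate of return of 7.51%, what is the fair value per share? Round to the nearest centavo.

R$90.58

Two-stage DDM. Project D₁…D_6 at 0.105, terminal growth 0.016, discount at r = 0.0751.
D_1 = 3.7239
D_2 = 4.1149
D_3 = 4.5469
D_4 = 5.0243
D_5 = 5.5519
D_6 = 6.1348
Terminal value at t=6: TV = D_7/(r−g) = 6.2330/(0.0751−0.016) = 105.4653
P₀ = 3.7239/(1+0.0751)^1 + 4.1149/(1+0.0751)^2 + 4.5469/(1+0.0751)^3 + 5.0243/(1+0.0751)^4 + 5.5519/(1+0.0751)^5 + 6.1348/(1+0.0751)^6 + 105.4653/(1+0.0751)^6 = 90.5814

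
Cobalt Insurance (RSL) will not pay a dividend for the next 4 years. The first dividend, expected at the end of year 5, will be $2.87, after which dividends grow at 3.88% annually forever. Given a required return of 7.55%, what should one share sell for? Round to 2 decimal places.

Deferred-dividend DDM. At t=4 the remaining stream is a growing perpetuity with first payment D_5 = 2.87.
V_4 = D_5/(r−g) = 2.87/(0.0755−0.0388) = 78.2016
P₀ = V_4/(1+r)^4 = 78.2016/(1+0.0755)^4 = 58.4486

$58.45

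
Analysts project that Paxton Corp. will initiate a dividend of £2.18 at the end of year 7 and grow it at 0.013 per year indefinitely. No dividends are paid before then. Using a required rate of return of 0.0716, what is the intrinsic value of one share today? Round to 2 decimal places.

£24.57

Deferred-dividend DDM. At t=6 the remaining stream is a growing perpetuity with first payment D_7 = 2.18.
V_6 = D_7/(r−g) = 2.18/(0.0716−0.013) = 37.2014
P₀ = V_6/(1+r)^6 = 37.2014/(1+0.0716)^6 = 24.5676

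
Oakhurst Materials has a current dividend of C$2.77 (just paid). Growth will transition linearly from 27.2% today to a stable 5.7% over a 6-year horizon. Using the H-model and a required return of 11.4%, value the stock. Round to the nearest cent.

H-model: P₀ = D₀[(1+g_L) + H(g_S−g_L)]/(r−g_L), with H = 6/2 = 3.
P₀ = 2.77 × [(1+0.057) + 3×(0.272−0.057)] / (0.114−0.057)
   = 2.77 × 1.7020 / 0.057 = 82.7112

C$82.71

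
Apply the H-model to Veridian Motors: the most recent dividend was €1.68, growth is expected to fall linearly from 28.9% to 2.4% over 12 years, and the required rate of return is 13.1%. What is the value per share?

€41.04

H-model: P₀ = D₀[(1+g_L) + H(g_S−g_L)]/(r−g_L), with H = 12/2 = 6.
P₀ = 1.68 × [(1+0.024) + 6×(0.289−0.024)] / (0.131−0.024)
   = 1.68 × 2.6140 / 0.107 = 41.0422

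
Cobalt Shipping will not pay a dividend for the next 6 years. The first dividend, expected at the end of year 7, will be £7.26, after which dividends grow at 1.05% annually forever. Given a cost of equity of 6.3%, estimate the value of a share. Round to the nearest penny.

Deferred-dividend DDM. At t=6 the remaining stream is a growing perpetuity with first payment D_7 = 7.26.
V_6 = D_7/(r−g) = 7.26/(0.063−0.0105) = 138.2857
P₀ = V_6/(1+r)^6 = 138.2857/(1+0.063)^6 = 95.8468

£95.85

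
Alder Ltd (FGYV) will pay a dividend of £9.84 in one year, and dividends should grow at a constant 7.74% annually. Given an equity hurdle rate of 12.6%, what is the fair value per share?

£202.47

Gordon growth model: P₀ = D₁/(r − g), with D₁ = 9.84 given directly.
P₀ = 9.8400 / (0.126 − 0.0774) = 9.8400 / 0.0486 = 202.4691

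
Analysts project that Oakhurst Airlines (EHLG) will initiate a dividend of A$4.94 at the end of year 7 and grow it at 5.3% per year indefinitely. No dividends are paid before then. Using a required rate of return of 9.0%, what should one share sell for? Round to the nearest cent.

A$79.61

Deferred-dividend DDM. At t=6 the remaining stream is a growing perpetuity with first payment D_7 = 4.94.
V_6 = D_7/(r−g) = 4.94/(0.09−0.053) = 133.5135
P₀ = V_6/(1+r)^6 = 133.5135/(1+0.09)^6 = 79.6097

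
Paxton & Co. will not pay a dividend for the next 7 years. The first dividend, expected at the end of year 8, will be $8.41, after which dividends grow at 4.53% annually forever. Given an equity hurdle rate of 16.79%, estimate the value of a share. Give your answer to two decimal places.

Deferred-dividend DDM. At t=7 the remaining stream is a growing perpetuity with first payment D_8 = 8.41.
V_7 = D_8/(r−g) = 8.41/(0.1679−0.0453) = 68.5971
P₀ = V_7/(1+r)^7 = 68.5971/(1+0.1679)^7 = 23.1455

$23.15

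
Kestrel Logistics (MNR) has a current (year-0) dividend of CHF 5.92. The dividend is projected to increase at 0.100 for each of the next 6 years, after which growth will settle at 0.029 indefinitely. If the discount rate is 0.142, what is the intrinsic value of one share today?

Two-stage DDM. Project D₁…D_6 at 0.1, terminal growth 0.029, discount at r = 0.142.
D_1 = 6.5120
D_2 = 7.1632
D_3 = 7.8795
D_4 = 8.6675
D_5 = 9.5342
D_6 = 10.4876
Terminal value at t=6: TV = D_7/(r−g) = 10.7918/(0.142−0.029) = 95.5025
P₀ = 6.5120/(1+0.142)^1 + 7.1632/(1+0.142)^2 + 7.8795/(1+0.142)^3 + 8.6675/(1+0.142)^4 + 9.5342/(1+0.142)^5 + 10.4876/(1+0.142)^6 + 95.5025/(1+0.142)^6 = 74.2724

CHF 74.27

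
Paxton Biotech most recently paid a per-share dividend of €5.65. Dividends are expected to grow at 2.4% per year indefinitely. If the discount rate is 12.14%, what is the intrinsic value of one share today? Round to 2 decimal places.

€59.40

Gordon growth model: P₀ = D₁/(r − g). D₁ = 5.65 × (1 + 0.024) = 5.7856.
P₀ = 5.7856 / (0.1214 − 0.024) = 5.7856 / 0.0974 = 59.4004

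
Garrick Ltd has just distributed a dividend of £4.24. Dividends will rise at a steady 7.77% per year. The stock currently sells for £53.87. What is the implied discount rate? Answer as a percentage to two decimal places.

16.25%

Rearranging the constant-growth DDM: r = D₁/P₀ + g.
D₁ = 4.24 × (1 + 0.0777) = 4.5694.
r = 4.5694 / 53.87 + 0.0777 = 0.08482 + 0.0777 = 0.16252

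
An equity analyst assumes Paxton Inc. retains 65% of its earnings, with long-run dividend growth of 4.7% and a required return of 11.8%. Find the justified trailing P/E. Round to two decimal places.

5.16

Payout ratio b = 1 − 0.65 = 0.35.
Justified trailing P/E = b(1+g)/(r−g) = 0.35×(1+0.047)/(0.118−0.047) = 5.1613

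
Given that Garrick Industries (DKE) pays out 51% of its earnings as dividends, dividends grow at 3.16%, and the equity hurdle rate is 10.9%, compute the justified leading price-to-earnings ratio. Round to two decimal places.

Justified leading P/E = b/(r−g) = 0.51/(0.109−0.0316) = 6.5891

6.59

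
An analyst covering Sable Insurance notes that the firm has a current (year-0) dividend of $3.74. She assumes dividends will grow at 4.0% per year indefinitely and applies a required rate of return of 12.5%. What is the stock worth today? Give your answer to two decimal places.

Gordon growth model: P₀ = D₁/(r − g). D₁ = 3.74 × (1 + 0.04) = 3.8896.
P₀ = 3.8896 / (0.125 − 0.04) = 3.8896 / 0.085 = 45.7600

$45.76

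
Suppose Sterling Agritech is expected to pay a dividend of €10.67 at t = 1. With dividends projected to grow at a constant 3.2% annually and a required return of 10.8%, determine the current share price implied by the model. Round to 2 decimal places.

Gordon growth model: P₀ = D₁/(r − g), with D₁ = 10.67 given directly.
P₀ = 10.6700 / (0.108 − 0.032) = 10.6700 / 0.076 = 140.3947

€140.39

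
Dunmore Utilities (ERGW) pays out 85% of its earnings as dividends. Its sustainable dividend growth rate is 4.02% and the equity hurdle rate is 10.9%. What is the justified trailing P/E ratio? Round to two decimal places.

Justified trailing P/E = b(1+g)/(r−g) = 0.85×(1+0.0402)/(0.109−0.0402) = 12.8513

12.85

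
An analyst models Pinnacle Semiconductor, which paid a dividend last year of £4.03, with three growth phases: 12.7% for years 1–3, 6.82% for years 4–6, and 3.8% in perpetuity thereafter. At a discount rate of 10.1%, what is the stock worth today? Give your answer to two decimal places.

£89.92

Three-stage DDM. Project D₁…D_6; terminal Gordon value at t=6 with g = 0.038; discount at r = 0.101.
D_1 = 4.5418
D_2 = 5.1186
D_3 = 5.7687
D_4 = 6.1621
D_5 = 6.5824
D_6 = 7.0313
TV_6 = 7.2985/(0.101−0.038) = 115.8487
P₀ = Σ Dₜ/(1+r)ᵗ + TV_6/(1+r)^6 = 89.9176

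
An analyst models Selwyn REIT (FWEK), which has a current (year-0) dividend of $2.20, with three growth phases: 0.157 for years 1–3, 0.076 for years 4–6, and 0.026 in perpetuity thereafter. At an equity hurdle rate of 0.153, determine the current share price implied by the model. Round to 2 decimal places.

$27.06

Three-stage DDM. Project D₁…D_6; terminal Gordon value at t=6 with g = 0.026; discount at r = 0.153.
D_1 = 2.5454
D_2 = 2.9450
D_3 = 3.4074
D_4 = 3.6664
D_5 = 3.9450
D_6 = 4.2448
TV_6 = 4.3552/(0.153−0.026) = 34.2928
P₀ = Σ Dₜ/(1+r)ᵗ + TV_6/(1+r)^6 = 27.0589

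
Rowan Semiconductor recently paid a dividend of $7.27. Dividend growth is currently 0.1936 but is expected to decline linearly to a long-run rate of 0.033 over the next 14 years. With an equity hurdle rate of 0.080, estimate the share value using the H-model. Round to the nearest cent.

H-model: P₀ = D₀[(1+g_L) + H(g_S−g_L)]/(r−g_L), with H = 14/2 = 7.
P₀ = 7.27 × [(1+0.033) + 7×(0.1936−0.033)] / (0.08−0.033)
   = 7.27 × 2.1572 / 0.047 = 333.6775

$333.68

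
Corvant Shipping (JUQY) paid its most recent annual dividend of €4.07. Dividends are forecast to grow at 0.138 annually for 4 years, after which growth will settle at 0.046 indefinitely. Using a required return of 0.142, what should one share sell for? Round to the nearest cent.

Two-stage DDM. Project D₁…D_4 at 0.138, terminal growth 0.046, discount at r = 0.142.
D_1 = 4.6317
D_2 = 5.2708
D_3 = 5.9982
D_4 = 6.8260
Terminal value at t=4: TV = D_5/(r−g) = 7.1399/(0.142−0.046) = 74.3745
P₀ = 4.6317/(1+0.142)^1 + 5.2708/(1+0.142)^2 + 5.9982/(1+0.142)^3 + 6.8260/(1+0.142)^4 + 74.3745/(1+0.142)^4 = 59.8659

€59.87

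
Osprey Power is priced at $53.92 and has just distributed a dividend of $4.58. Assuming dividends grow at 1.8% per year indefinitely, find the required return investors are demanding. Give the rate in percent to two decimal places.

Rearranging the constant-growth DDM: r = D₁/P₀ + g.
D₁ = 4.58 × (1 + 0.018) = 4.6624.
r = 4.6624 / 53.92 + 0.018 = 0.08647 + 0.018 = 0.10447

10.45%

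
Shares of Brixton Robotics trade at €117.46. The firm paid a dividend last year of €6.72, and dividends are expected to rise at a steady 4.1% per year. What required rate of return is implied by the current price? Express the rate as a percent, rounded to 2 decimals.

Rearranging the constant-growth DDM: r = D₁/P₀ + g.
D₁ = 6.72 × (1 + 0.041) = 6.9955.
r = 6.9955 / 117.46 + 0.041 = 0.05956 + 0.041 = 0.10056

10.06%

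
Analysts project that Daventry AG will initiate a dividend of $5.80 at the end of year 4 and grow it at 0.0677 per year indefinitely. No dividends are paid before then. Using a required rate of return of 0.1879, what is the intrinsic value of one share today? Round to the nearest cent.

$28.79

Deferred-dividend DDM. At t=3 the remaining stream is a growing perpetuity with first payment D_4 = 5.80.
V_3 = D_4/(r−g) = 5.80/(0.1879−0.0677) = 48.2529
P₀ = V_3/(1+r)^3 = 48.2529/(1+0.1879)^3 = 28.7862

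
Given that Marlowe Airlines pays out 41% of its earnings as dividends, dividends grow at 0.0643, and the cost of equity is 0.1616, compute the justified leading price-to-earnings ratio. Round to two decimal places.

Justified leading P/E = b/(r−g) = 0.41/(0.1616−0.0643) = 4.2138

4.21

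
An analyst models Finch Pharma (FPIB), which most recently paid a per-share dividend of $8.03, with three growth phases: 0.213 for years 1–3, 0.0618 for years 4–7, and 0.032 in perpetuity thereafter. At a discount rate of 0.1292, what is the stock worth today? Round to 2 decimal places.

$144.68

Three-stage DDM. Project D₁…D_7; terminal Gordon value at t=7 with g = 0.032; discount at r = 0.1292.
D_1 = 9.7404
D_2 = 11.8151
D_3 = 14.3317
D_4 = 15.2174
D_5 = 16.1578
D_6 = 17.1564
D_7 = 18.2167
TV_7 = 18.7996/(0.1292−0.032) = 193.4115
P₀ = Σ Dₜ/(1+r)ᵗ + TV_7/(1+r)^7 = 144.6837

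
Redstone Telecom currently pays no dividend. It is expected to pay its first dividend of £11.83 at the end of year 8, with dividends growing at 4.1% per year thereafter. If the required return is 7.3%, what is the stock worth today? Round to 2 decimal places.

Deferred-dividend DDM. At t=7 the remaining stream is a growing perpetuity with first payment D_8 = 11.83.
V_7 = D_8/(r−g) = 11.83/(0.073−0.041) = 369.6875
P₀ = V_7/(1+r)^7 = 369.6875/(1+0.073)^7 = 225.7547

£225.75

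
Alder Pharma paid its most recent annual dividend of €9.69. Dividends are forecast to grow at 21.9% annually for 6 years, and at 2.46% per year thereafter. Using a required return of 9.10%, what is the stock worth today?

€378.20

Two-stage DDM. Project D₁…D_6 at 0.219, terminal growth 0.0246, discount at r = 0.091.
D_1 = 11.8121
D_2 = 14.3990
D_3 = 17.5523
D_4 = 21.3963
D_5 = 26.0821
D_6 = 31.7941
Terminal value at t=6: TV = D_7/(r−g) = 32.5762/(0.091−0.0246) = 490.6054
P₀ = 11.8121/(1+0.091)^1 + 14.3990/(1+0.091)^2 + 17.5523/(1+0.091)^3 + 21.3963/(1+0.091)^4 + 26.0821/(1+0.091)^5 + 31.7941/(1+0.091)^6 + 490.6054/(1+0.091)^6 = 378.1971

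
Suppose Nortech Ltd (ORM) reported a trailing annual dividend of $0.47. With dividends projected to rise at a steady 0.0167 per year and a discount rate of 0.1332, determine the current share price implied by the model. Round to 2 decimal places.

$4.10

Gordon growth model: P₀ = D₁/(r − g). D₁ = 0.47 × (1 + 0.0167) = 0.4778.
P₀ = 0.4778 / (0.1332 − 0.0167) = 0.4778 / 0.1165 = 4.1017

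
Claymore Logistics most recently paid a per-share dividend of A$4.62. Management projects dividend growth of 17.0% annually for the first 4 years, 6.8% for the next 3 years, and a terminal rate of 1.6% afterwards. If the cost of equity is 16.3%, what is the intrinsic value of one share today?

Three-stage DDM. Project D₁…D_7; terminal Gordon value at t=7 with g = 0.016; discount at r = 0.163.
D_1 = 5.4054
D_2 = 6.3243
D_3 = 7.3995
D_4 = 8.6574
D_5 = 9.2461
D_6 = 9.8748
D_7 = 10.5463
TV_7 = 10.7150/(0.163−0.016) = 72.8913
P₀ = Σ Dₜ/(1+r)ᵗ + TV_7/(1+r)^7 = 56.0898

A$56.09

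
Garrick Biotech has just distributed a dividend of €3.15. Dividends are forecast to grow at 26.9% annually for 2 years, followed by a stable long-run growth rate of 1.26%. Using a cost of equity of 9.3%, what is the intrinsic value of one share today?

Two-stage DDM. Project D₁…D_2 at 0.269, terminal growth 0.0126, discount at r = 0.093.
D_1 = 3.9973
D_2 = 5.0726
Terminal value at t=2: TV = D_3/(r−g) = 5.1366/(0.093−0.0126) = 63.8875
P₀ = 3.9973/(1+0.093)^1 + 5.0726/(1+0.093)^2 + 63.8875/(1+0.093)^2 = 61.3814

€61.38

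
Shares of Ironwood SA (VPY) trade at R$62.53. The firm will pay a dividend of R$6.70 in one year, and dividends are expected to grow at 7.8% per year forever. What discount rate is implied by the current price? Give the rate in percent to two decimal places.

Rearranging the constant-growth DDM: r = D₁/P₀ + g.
r = 6.7000 / 62.53 + 0.078 = 0.10715 + 0.078 = 0.18515

18.51%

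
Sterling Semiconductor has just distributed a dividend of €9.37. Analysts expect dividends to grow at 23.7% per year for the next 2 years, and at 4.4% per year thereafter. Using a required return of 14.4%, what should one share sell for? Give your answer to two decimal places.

Two-stage DDM. Project D₁…D_2 at 0.237, terminal growth 0.044, discount at r = 0.144.
D_1 = 11.5907
D_2 = 14.3377
Terminal value at t=2: TV = D_3/(r−g) = 14.9685/(0.144−0.044) = 149.6854
P₀ = 11.5907/(1+0.144)^1 + 14.3377/(1+0.144)^2 + 149.6854/(1+0.144)^2 = 135.4611

€135.46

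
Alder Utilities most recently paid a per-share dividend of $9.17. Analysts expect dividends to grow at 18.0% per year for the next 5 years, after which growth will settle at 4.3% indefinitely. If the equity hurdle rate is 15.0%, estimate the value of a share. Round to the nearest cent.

Two-stage DDM. Project D₁…D_5 at 0.18, terminal growth 0.043, discount at r = 0.15.
D_1 = 10.8206
D_2 = 12.7683
D_3 = 15.0666
D_4 = 17.7786
D_5 = 20.9787
Terminal value at t=5: TV = D_6/(r−g) = 21.8808/(0.15−0.043) = 204.4937
P₀ = 10.8206/(1+0.15)^1 + 12.7683/(1+0.15)^2 + 15.0666/(1+0.15)^3 + 17.7786/(1+0.15)^4 + 20.9787/(1+0.15)^5 + 204.4937/(1+0.15)^5 = 151.2350

$151.24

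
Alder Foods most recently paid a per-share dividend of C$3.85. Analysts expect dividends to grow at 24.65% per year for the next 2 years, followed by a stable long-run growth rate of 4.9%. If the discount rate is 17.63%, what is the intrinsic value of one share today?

C$44.03

Two-stage DDM. Project D₁…D_2 at 0.2465, terminal growth 0.049, discount at r = 0.1763.
D_1 = 4.7990
D_2 = 5.9820
Terminal value at t=2: TV = D_3/(r−g) = 6.2751/(0.1763−0.049) = 49.2938
P₀ = 4.7990/(1+0.1763)^1 + 5.9820/(1+0.1763)^2 + 49.2938/(1+0.1763)^2 = 44.0281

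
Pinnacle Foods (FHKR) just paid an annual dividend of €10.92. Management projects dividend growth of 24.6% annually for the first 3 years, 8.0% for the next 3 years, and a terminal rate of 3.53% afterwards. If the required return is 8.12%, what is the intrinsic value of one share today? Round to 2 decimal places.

Three-stage DDM. Project D₁…D_6; terminal Gordon value at t=6 with g = 0.0353; discount at r = 0.0812.
D_1 = 13.6063
D_2 = 16.9535
D_3 = 21.1240
D_4 = 22.8140
D_5 = 24.6391
D_6 = 26.6102
TV_6 = 27.5495/(0.0812−0.0353) = 600.2077
P₀ = Σ Dₜ/(1+r)ᵗ + TV_6/(1+r)^6 = 469.5494

€469.55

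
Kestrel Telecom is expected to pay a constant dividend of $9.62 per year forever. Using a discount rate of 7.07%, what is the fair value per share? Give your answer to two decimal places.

Zero-growth DDM (perpetuity): P₀ = D/r = 9.62 / 0.0707 = 136.0679

$136.07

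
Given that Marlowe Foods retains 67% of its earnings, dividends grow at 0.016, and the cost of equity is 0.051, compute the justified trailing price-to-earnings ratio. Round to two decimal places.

9.58

Payout ratio b = 1 − 0.67 = 0.33.
Justified trailing P/E = b(1+g)/(r−g) = 0.33×(1+0.016)/(0.051−0.016) = 9.5794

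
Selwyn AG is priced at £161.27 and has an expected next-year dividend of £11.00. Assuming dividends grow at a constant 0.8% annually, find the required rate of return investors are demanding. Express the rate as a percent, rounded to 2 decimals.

Rearranging the constant-growth DDM: r = D₁/P₀ + g.
r = 11.0000 / 161.27 + 0.008 = 0.06821 + 0.008 = 0.07621

7.62%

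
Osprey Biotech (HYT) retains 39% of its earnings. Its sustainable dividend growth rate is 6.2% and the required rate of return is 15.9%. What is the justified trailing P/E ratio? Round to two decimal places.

Payout ratio b = 1 − 0.39 = 0.61.
Justified trailing P/E = b(1+g)/(r−g) = 0.61×(1+0.062)/(0.159−0.062) = 6.6786

6.68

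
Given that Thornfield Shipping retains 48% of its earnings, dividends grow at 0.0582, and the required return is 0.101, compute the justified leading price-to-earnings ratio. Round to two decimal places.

Payout ratio b = 1 − 0.48 = 0.52.
Justified leading P/E = b/(r−g) = 0.52/(0.101−0.0582) = 12.1495

12.15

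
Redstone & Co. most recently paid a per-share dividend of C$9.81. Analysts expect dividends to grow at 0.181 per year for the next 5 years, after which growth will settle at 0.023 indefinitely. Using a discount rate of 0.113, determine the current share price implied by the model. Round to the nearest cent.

C$208.80

Two-stage DDM. Project D₁…D_5 at 0.181, terminal growth 0.023, discount at r = 0.113.
D_1 = 11.5856
D_2 = 13.6826
D_3 = 16.1592
D_4 = 19.0840
D_5 = 22.5382
Terminal value at t=5: TV = D_6/(r−g) = 23.0565/(0.113−0.023) = 256.1838
P₀ = 11.5856/(1+0.113)^1 + 13.6826/(1+0.113)^2 + 16.1592/(1+0.113)^3 + 19.0840/(1+0.113)^4 + 22.5382/(1+0.113)^5 + 256.1838/(1+0.113)^5 = 208.8017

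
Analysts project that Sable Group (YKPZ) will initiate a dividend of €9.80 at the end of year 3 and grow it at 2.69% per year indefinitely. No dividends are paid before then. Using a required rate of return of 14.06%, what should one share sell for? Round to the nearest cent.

€66.25

Deferred-dividend DDM. At t=2 the remaining stream is a growing perpetuity with first payment D_3 = 9.80.
V_2 = D_3/(r−g) = 9.80/(0.1406−0.0269) = 86.1917
P₀ = V_2/(1+r)^2 = 86.1917/(1+0.1406)^2 = 66.2520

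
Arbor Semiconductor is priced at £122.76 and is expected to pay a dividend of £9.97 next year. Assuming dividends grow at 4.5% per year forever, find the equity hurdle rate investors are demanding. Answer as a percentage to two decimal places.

12.62%

Rearranging the constant-growth DDM: r = D₁/P₀ + g.
r = 9.9700 / 122.76 + 0.045 = 0.08122 + 0.045 = 0.12622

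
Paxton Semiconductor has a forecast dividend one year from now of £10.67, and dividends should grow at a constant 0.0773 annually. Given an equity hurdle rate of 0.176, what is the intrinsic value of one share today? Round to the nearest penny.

£108.11

Gordon growth model: P₀ = D₁/(r − g), with D₁ = 10.67 given directly.
P₀ = 10.6700 / (0.176 − 0.0773) = 10.6700 / 0.0987 = 108.1054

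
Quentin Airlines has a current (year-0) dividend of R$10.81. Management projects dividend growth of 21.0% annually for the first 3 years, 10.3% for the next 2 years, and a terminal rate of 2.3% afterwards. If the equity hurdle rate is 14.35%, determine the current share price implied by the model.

R$161.79

Three-stage DDM. Project D₁…D_5; terminal Gordon value at t=5 with g = 0.023; discount at r = 0.1435.
D_1 = 13.0801
D_2 = 15.8269
D_3 = 19.1506
D_4 = 21.1231
D_5 = 23.2988
TV_5 = 23.8346/(0.1435−0.023) = 197.7978
P₀ = Σ Dₜ/(1+r)ᵗ + TV_5/(1+r)^5 = 161.7884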